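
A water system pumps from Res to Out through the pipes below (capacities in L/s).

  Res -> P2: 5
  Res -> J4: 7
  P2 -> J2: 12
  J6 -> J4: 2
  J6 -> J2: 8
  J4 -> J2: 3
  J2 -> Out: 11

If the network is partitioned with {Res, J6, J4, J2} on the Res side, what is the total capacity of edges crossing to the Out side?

16

Edges leaving {Res, J6, J4, J2}: Res→P2 (5), J2→Out (11).
Cut capacity = 5 + 11 = 16.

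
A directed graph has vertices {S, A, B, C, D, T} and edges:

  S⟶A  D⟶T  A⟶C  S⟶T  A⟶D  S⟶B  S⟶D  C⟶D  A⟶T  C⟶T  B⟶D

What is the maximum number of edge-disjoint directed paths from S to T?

3

Assign every edge capacity 1; by Menger, the answer equals the max flow.
Path S→T (+1); total 1.
Path S→A→T (+1); total 2.
Path S→D→T (+1); total 3.
No residual S→T path; max flow = 3.
Certifying cut of size 3: {D→T, S→A, S→T}.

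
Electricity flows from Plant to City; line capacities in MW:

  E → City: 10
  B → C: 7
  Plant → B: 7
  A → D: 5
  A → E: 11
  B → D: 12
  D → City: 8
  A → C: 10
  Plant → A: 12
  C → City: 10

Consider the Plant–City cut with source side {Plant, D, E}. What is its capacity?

Edges leaving {Plant, D, E}: Plant→A (12), Plant→B (7), D→City (8), E→City (10).
Cut capacity = 12 + 7 + 8 + 10 = 37.

37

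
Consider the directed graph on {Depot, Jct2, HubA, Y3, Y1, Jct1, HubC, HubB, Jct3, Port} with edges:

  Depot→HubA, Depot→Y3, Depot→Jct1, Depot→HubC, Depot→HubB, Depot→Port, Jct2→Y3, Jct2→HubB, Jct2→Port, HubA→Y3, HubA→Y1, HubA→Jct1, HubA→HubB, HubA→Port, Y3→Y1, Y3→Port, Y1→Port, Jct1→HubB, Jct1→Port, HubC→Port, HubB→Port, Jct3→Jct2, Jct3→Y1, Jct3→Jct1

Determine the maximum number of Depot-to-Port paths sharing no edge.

6

Assign every edge capacity 1; by Menger, the answer equals the max flow.
Path Depot→Port (+1); total 1.
Path Depot→HubA→Port (+1); total 2.
Path Depot→Y3→Port (+1); total 3.
Path Depot→Jct1→Port (+1); total 4.
Path Depot→HubC→Port (+1); total 5.
Path Depot→HubB→Port (+1); total 6.
No residual Depot→Port path; max flow = 6.
Certifying cut of size 6: {Depot→HubA, Depot→HubB, Depot→HubC, Depot→Jct1, Depot→Port, Depot→Y3}.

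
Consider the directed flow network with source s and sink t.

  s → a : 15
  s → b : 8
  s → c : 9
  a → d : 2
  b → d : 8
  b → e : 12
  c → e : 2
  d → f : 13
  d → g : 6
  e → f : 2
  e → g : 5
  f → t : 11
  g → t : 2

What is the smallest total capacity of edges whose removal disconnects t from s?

12

Augment s→a→d→f→t: bottleneck 2, flow now 2.
Augment s→b→d→f→t: bottleneck 8, flow now 10.
Augment s→c→e→f→t: bottleneck 1, flow now 11.
Augment s→c→e→g→t: bottleneck 1, flow now 12.
No augmenting path remains; maximum flow = 12.
By max-flow min-cut, the minimum cut capacity equals the max flow.
In the residual graph, reachable from s: {s, a, c}.
Min-cut edges: s→b (8), a→d (2), c→e (2); capacity 8 + 2 + 2 = 12.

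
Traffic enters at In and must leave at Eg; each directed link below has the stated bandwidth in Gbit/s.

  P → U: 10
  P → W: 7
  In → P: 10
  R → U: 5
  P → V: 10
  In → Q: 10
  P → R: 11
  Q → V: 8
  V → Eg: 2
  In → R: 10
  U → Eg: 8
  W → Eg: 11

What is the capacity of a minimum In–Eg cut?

Augment In→P→U→Eg: bottleneck 8, flow now 8.
Augment In→P→V→Eg: bottleneck 2, flow now 10.
Augment In→Q→V→P→W→Eg: bottleneck 2, flow now 12. (uses reverse residual edge)
Augment In→R→U→P→W→Eg: bottleneck 5, flow now 17. (uses reverse residual edge)
No augmenting path remains; maximum flow = 17.
By max-flow min-cut, the minimum cut capacity equals the max flow.
In the residual graph, reachable from In: {In, Q, R, V}.
Min-cut edges: In→P (10), R→U (5), V→Eg (2); capacity 10 + 5 + 2 = 17.

17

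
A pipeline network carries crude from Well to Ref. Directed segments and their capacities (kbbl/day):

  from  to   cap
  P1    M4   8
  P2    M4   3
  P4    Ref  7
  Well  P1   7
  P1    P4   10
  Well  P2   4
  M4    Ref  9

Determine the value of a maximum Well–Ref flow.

Augment Well→P2→M4→Ref: bottleneck 3, flow now 3.
Augment Well→P1→M4→Ref: bottleneck 6, flow now 9.
Augment Well→P1→P4→Ref: bottleneck 1, flow now 10.
No augmenting path remains; maximum flow = 10.
In the residual graph, reachable from Well: {Well, P2}.
Min-cut edges: Well→P1 (7), P2→M4 (3); capacity 7 + 3 = 10.
This cut is saturated, so no flow can exceed 10.

10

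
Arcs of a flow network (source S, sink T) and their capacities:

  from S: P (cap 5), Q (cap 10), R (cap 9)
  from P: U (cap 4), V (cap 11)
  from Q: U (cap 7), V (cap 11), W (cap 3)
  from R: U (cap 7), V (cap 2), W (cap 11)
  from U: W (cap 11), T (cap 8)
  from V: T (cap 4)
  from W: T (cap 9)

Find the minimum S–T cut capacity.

21

Augment S→P→U→T: bottleneck 4, flow now 4.
Augment S→P→V→T: bottleneck 1, flow now 5.
Augment S→Q→U→T: bottleneck 4, flow now 9.
Augment S→Q→V→T: bottleneck 3, flow now 12.
Augment S→Q→W→T: bottleneck 3, flow now 15.
Augment S→R→W→T: bottleneck 6, flow now 21.
No augmenting path remains; maximum flow = 21.
By max-flow min-cut, the minimum cut capacity equals the max flow.
In the residual graph, reachable from S: {S, P, Q, R, U, V, W}.
Min-cut edges: U→T (8), V→T (4), W→T (9); capacity 8 + 4 + 9 = 21.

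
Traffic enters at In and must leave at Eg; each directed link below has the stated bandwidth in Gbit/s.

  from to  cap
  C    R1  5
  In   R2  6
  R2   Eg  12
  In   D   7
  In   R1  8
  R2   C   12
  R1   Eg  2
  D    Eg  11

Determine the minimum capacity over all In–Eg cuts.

Augment In→R2→Eg: bottleneck 6, flow now 6.
Augment In→R1→Eg: bottleneck 2, flow now 8.
Augment In→D→Eg: bottleneck 7, flow now 15.
No augmenting path remains; maximum flow = 15.
By max-flow min-cut, the minimum cut capacity equals the max flow.
In the residual graph, reachable from In: {In, R1}.
Min-cut edges: In→R2 (6), In→D (7), R1→Eg (2); capacity 6 + 7 + 2 = 15.

15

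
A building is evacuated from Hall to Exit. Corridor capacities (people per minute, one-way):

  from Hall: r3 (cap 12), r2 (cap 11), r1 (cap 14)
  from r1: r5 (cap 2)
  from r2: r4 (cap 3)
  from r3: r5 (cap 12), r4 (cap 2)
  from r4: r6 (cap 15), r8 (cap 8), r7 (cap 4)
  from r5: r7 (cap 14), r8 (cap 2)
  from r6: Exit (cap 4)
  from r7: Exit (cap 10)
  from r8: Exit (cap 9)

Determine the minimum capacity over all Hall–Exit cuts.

17

Augment Hall→r1→r5→r7→Exit: bottleneck 2, flow now 2.
Augment Hall→r2→r4→r6→Exit: bottleneck 3, flow now 5.
Augment Hall→r3→r4→r6→Exit: bottleneck 1, flow now 6.
Augment Hall→r3→r4→r7→Exit: bottleneck 1, flow now 7.
Augment Hall→r3→r5→r7→Exit: bottleneck 7, flow now 14.
Augment Hall→r3→r5→r8→Exit: bottleneck 2, flow now 16.
Augment Hall→r3→r5→r7→r4→r8→Exit: bottleneck 1, flow now 17. (uses reverse residual edge)
No augmenting path remains; maximum flow = 17.
By max-flow min-cut, the minimum cut capacity equals the max flow.
In the residual graph, reachable from Hall: {Hall, r1, r2}.
Min-cut edges: Hall→r3 (12), r1→r5 (2), r2→r4 (3); capacity 12 + 2 + 3 = 17.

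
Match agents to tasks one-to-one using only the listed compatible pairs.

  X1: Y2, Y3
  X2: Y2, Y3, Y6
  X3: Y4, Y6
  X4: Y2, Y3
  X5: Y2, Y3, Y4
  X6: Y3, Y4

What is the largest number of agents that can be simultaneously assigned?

4

Unit-capacity flow: source→left, listed edges, right→sink; max matching = max flow.
Augmenting path X1→Y2 (+1); matched 1.
Augmenting path X2→Y3 (+1); matched 2.
Augmenting path X3→Y4 (+1); matched 3.
Augmenting path X4→Y3→X2→Y6 (+1); matched 4.
No augmenting path remains; maximum matching = 4.
König certificate: {Y2, Y3, Y4, Y6} is a vertex cover of size 4 (every listed pair touches it), so no matching can be larger.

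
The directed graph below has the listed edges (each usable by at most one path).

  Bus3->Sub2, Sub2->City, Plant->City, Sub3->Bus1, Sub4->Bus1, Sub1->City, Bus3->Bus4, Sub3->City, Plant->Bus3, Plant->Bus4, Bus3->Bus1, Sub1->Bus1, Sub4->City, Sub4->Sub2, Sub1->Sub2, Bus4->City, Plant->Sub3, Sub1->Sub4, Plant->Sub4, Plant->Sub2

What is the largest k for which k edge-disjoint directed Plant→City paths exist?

5

Assign every edge capacity 1; by Menger, the answer equals the max flow.
Path Plant→City (+1); total 1.
Path Plant→Sub3→City (+1); total 2.
Path Plant→Sub2→City (+1); total 3.
Path Plant→Bus4→City (+1); total 4.
Path Plant→Sub4→City (+1); total 5.
No residual Plant→City path; max flow = 5.
Certifying cut of size 5: {Bus4→City, Plant→City, Plant→Sub3, Plant→Sub4, Sub2→City}.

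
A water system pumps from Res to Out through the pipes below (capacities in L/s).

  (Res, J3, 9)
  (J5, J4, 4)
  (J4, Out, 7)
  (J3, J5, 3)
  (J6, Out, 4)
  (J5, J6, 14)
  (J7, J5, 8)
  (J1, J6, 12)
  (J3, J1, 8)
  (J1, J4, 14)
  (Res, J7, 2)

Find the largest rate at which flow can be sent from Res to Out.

11

Augment Res→J3→J1→J4→Out: bottleneck 7, flow now 7.
Augment Res→J3→J1→J6→Out: bottleneck 1, flow now 8.
Augment Res→J3→J5→J6→Out: bottleneck 1, flow now 9.
Augment Res→J7→J5→J6→Out: bottleneck 2, flow now 11.
No augmenting path remains; maximum flow = 11.
In the residual graph, reachable from Res: {Res}.
Min-cut edges: Res→J3 (9), Res→J7 (2); capacity 9 + 2 = 11.
This cut is saturated, so no flow can exceed 11.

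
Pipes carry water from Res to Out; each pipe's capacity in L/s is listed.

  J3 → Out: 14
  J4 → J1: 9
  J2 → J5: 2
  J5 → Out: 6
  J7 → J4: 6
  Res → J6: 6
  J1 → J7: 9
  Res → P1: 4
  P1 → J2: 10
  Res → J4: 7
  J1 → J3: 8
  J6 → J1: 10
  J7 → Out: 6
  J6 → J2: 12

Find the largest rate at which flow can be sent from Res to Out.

15

Augment Res→J6→J2→J5→Out: bottleneck 2, flow now 2.
Augment Res→J6→J1→J7→Out: bottleneck 4, flow now 6.
Augment Res→J4→J1→J7→Out: bottleneck 2, flow now 8.
Augment Res→J4→J1→J3→Out: bottleneck 5, flow now 13.
Augment Res→P1→J2→J6→J1→J3→Out: bottleneck 2, flow now 15. (uses reverse residual edge)
No augmenting path remains; maximum flow = 15.
In the residual graph, reachable from Res: {Res, P1, J2}.
Min-cut edges: Res→J6 (6), Res→J4 (7), J2→J5 (2); capacity 6 + 7 + 2 = 15.
This cut is saturated, so no flow can exceed 15.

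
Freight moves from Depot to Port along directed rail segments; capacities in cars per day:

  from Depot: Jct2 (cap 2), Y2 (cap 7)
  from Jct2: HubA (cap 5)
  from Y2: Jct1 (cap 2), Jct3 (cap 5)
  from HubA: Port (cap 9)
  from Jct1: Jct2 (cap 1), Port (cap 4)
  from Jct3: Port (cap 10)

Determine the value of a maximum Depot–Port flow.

9

Augment Depot→Jct2→HubA→Port: bottleneck 2, flow now 2.
Augment Depot→Y2→Jct1→Port: bottleneck 2, flow now 4.
Augment Depot→Y2→Jct3→Port: bottleneck 5, flow now 9.
No augmenting path remains; maximum flow = 9.
In the residual graph, reachable from Depot: {Depot}.
Min-cut edges: Depot→Jct2 (2), Depot→Y2 (7); capacity 2 + 7 = 9.
This cut is saturated, so no flow can exceed 9.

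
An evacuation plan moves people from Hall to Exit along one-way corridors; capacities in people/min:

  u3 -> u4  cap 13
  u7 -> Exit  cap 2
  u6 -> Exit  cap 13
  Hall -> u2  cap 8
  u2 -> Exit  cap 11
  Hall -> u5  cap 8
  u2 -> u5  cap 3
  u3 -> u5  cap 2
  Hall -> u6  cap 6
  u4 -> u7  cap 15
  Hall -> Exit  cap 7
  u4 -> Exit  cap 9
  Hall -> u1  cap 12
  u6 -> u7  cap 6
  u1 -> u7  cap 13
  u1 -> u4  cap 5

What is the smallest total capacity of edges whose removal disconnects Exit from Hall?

28

Augment Hall→Exit: bottleneck 7, flow now 7.
Augment Hall→u2→Exit: bottleneck 8, flow now 15.
Augment Hall→u6→Exit: bottleneck 6, flow now 21.
Augment Hall→u1→u4→Exit: bottleneck 5, flow now 26.
Augment Hall→u1→u7→Exit: bottleneck 2, flow now 28.
No augmenting path remains; maximum flow = 28.
By max-flow min-cut, the minimum cut capacity equals the max flow.
In the residual graph, reachable from Hall: {Hall, u1, u5, u7}.
Min-cut edges: Hall→u2 (8), Hall→u6 (6), Hall→Exit (7), u1→u4 (5), u7→Exit (2); capacity 8 + 6 + 7 + 5 + 2 = 28.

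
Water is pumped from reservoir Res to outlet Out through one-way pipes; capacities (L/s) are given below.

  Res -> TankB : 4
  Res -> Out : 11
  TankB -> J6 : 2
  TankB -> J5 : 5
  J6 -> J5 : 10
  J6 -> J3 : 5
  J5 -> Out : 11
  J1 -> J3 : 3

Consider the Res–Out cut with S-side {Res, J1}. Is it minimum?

No — its capacity is 18, but the minimum cut has capacity 15.

Given cut capacity: 4 + 11 + 3 = 18.
Augment Res→Out: bottleneck 11, flow now 11.
Augment Res→TankB→J5→Out: bottleneck 4, flow now 15.
No augmenting path remains; maximum flow = 15.
In the residual graph, reachable from Res: {Res}.
Min-cut edges: Res→TankB (4), Res→Out (11); capacity 4 + 11 = 15.
Cut capacity 18 exceeds the max flow 15, so it is not minimum.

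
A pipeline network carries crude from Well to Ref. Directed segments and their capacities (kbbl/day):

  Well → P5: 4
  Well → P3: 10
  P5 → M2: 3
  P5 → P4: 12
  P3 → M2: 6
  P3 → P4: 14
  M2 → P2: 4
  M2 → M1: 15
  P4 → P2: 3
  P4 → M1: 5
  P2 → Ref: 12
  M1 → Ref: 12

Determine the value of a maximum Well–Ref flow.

Augment Well→P5→M2→P2→Ref: bottleneck 3, flow now 3.
Augment Well→P5→P4→P2→Ref: bottleneck 1, flow now 4.
Augment Well→P3→M2→P2→Ref: bottleneck 1, flow now 5.
Augment Well→P3→M2→M1→Ref: bottleneck 5, flow now 10.
Augment Well→P3→P4→P2→Ref: bottleneck 2, flow now 12.
Augment Well→P3→P4→M1→Ref: bottleneck 2, flow now 14.
No augmenting path remains; maximum flow = 14.
In the residual graph, reachable from Well: {Well}.
Min-cut edges: Well→P5 (4), Well→P3 (10); capacity 4 + 10 = 14.
This cut is saturated, so no flow can exceed 14.

14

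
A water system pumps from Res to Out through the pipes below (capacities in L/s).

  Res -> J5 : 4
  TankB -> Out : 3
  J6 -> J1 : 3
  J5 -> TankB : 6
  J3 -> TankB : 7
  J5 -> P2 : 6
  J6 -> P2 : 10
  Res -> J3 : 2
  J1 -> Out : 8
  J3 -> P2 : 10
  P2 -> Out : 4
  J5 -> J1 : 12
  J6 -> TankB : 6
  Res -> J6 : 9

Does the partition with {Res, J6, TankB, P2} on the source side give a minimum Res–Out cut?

No — its capacity is 16, but the minimum cut has capacity 14.

Given cut capacity: 2 + 4 + 3 + 3 + 4 = 16.
Augment Res→J3→TankB→Out: bottleneck 2, flow now 2.
Augment Res→J6→TankB→Out: bottleneck 1, flow now 3.
Augment Res→J6→P2→Out: bottleneck 4, flow now 7.
Augment Res→J6→J1→Out: bottleneck 3, flow now 10.
Augment Res→J5→J1→Out: bottleneck 4, flow now 14.
No augmenting path remains; maximum flow = 14.
In the residual graph, reachable from Res: {Res, J3, J6, TankB, P2}.
Min-cut edges: Res→J5 (4), J6→J1 (3), TankB→Out (3), P2→Out (4); capacity 4 + 3 + 3 + 4 = 14.
Cut capacity 16 exceeds the max flow 14, so it is not minimum.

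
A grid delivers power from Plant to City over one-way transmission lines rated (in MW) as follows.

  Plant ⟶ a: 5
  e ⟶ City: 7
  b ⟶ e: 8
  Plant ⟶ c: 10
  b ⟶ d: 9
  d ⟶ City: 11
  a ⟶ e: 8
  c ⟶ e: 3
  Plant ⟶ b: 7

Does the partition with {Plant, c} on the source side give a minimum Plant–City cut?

Given cut capacity: 5 + 7 + 3 = 15.
Augment Plant→a→e→City: bottleneck 5, flow now 5.
Augment Plant→b→d→City: bottleneck 7, flow now 12.
Augment Plant→c→e→City: bottleneck 2, flow now 14.
No augmenting path remains; maximum flow = 14.
In the residual graph, reachable from Plant: {Plant, a, c, e}.
Min-cut edges: Plant→b (7), e→City (7); capacity 7 + 7 = 14.
Cut capacity 15 exceeds the max flow 14, so it is not minimum.

No — its capacity is 15, but the minimum cut has capacity 14.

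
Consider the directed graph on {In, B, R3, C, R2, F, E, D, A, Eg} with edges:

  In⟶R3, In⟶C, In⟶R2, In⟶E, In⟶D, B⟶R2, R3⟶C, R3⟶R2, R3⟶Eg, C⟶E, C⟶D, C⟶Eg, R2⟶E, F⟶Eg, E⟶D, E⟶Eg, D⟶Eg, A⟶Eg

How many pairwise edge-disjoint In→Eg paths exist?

4

Assign every edge capacity 1; by Menger, the answer equals the max flow.
Path In→R3→Eg (+1); total 1.
Path In→C→Eg (+1); total 2.
Path In→E→Eg (+1); total 3.
Path In→D→Eg (+1); total 4.
No residual In→Eg path; max flow = 4.
Certifying cut of size 4: {D→Eg, E→Eg, In→C, In→R3}.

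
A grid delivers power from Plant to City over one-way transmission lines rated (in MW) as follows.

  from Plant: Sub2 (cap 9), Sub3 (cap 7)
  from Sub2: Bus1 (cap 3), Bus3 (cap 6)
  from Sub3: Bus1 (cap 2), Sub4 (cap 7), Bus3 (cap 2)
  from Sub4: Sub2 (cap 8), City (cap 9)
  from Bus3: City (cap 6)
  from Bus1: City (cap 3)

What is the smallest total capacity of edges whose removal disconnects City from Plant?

16

Augment Plant→Sub2→Bus3→City: bottleneck 6, flow now 6.
Augment Plant→Sub2→Bus1→City: bottleneck 3, flow now 9.
Augment Plant→Sub3→Sub4→City: bottleneck 7, flow now 16.
No augmenting path remains; maximum flow = 16.
By max-flow min-cut, the minimum cut capacity equals the max flow.
In the residual graph, reachable from Plant: {Plant}.
Min-cut edges: Plant→Sub2 (9), Plant→Sub3 (7); capacity 9 + 7 = 16.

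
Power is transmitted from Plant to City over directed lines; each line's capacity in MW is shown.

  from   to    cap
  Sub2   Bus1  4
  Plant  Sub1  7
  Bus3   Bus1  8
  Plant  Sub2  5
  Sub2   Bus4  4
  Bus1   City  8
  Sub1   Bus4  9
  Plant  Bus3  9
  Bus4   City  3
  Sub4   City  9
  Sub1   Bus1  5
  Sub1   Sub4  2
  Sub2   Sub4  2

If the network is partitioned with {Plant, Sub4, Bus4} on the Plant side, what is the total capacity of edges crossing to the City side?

33

Edges leaving {Plant, Sub4, Bus4}: Plant→Sub1 (7), Plant→Bus3 (9), Plant→Sub2 (5), Sub4→City (9), Bus4→City (3).
Cut capacity = 7 + 9 + 5 + 9 + 3 = 33.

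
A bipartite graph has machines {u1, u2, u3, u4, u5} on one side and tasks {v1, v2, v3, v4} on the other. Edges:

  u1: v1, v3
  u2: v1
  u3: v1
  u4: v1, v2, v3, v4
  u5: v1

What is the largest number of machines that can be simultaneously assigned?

Unit-capacity flow: source→left, listed edges, right→sink; max matching = max flow.
Augmenting path u1→v1 (+1); matched 1.
Augmenting path u4→v2 (+1); matched 2.
Augmenting path u2→v1→u1→v3 (+1); matched 3.
No augmenting path remains; maximum matching = 3.
König certificate: {u1, u4, v1} is a vertex cover of size 3 (every listed pair touches it), so no matching can be larger.

3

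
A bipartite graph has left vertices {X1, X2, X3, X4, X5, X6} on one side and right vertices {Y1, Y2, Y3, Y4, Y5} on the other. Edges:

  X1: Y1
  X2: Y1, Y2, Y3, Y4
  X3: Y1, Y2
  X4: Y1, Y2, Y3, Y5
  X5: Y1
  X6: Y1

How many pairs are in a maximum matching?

4

Unit-capacity flow: source→left, listed edges, right→sink; max matching = max flow.
Augmenting path X1→Y1 (+1); matched 1.
Augmenting path X2→Y2 (+1); matched 2.
Augmenting path X4→Y3 (+1); matched 3.
Augmenting path X3→Y2→X2→Y4 (+1); matched 4.
No augmenting path remains; maximum matching = 4.
König certificate: {X2, X3, X4, Y1} is a vertex cover of size 4 (every listed pair touches it), so no matching can be larger.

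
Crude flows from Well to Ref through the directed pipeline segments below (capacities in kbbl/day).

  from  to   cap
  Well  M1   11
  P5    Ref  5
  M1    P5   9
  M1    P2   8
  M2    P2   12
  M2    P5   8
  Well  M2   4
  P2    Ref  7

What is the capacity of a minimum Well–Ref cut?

Augment Well→M1→P5→Ref: bottleneck 5, flow now 5.
Augment Well→M1→P2→Ref: bottleneck 6, flow now 11.
Augment Well→M2→P2→Ref: bottleneck 1, flow now 12.
No augmenting path remains; maximum flow = 12.
By max-flow min-cut, the minimum cut capacity equals the max flow.
In the residual graph, reachable from Well: {Well, M1, M2, P5, P2}.
Min-cut edges: P5→Ref (5), P2→Ref (7); capacity 5 + 7 = 12.

12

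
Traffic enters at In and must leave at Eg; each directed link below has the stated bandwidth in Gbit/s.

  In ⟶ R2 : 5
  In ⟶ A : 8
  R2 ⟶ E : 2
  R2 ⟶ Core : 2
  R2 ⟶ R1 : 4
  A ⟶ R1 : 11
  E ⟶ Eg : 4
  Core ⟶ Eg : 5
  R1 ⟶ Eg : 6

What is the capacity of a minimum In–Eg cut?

Augment In→R2→E→Eg: bottleneck 2, flow now 2.
Augment In→R2→Core→Eg: bottleneck 2, flow now 4.
Augment In→R2→R1→Eg: bottleneck 1, flow now 5.
Augment In→A→R1→Eg: bottleneck 5, flow now 10.
No augmenting path remains; maximum flow = 10.
By max-flow min-cut, the minimum cut capacity equals the max flow.
In the residual graph, reachable from In: {In, R2, A, R1}.
Min-cut edges: R2→E (2), R2→Core (2), R1→Eg (6); capacity 2 + 2 + 6 = 10.

10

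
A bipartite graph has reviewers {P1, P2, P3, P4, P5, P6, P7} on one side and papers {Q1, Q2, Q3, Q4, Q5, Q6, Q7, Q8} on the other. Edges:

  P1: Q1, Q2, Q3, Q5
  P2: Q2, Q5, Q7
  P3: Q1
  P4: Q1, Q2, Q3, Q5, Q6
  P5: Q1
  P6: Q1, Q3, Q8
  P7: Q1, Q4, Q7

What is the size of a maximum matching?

6

Unit-capacity flow: source→left, listed edges, right→sink; max matching = max flow.
Augmenting path P1→Q1 (+1); matched 1.
Augmenting path P2→Q2 (+1); matched 2.
Augmenting path P4→Q3 (+1); matched 3.
Augmenting path P6→Q8 (+1); matched 4.
Augmenting path P7→Q4 (+1); matched 5.
Augmenting path P3→Q1→P1→Q5 (+1); matched 6.
No augmenting path remains; maximum matching = 6.
König certificate: {P1, P2, P4, P6, P7, Q1} is a vertex cover of size 6 (every listed pair touches it), so no matching can be larger.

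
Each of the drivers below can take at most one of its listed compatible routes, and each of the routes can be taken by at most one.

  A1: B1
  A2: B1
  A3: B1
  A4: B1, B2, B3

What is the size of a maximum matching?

2

Unit-capacity flow: source→left, listed edges, right→sink; max matching = max flow.
Augmenting path A1→B1 (+1); matched 1.
Augmenting path A4→B2 (+1); matched 2.
No augmenting path remains; maximum matching = 2.
König certificate: {A4, B1} is a vertex cover of size 2 (every listed pair touches it), so no matching can be larger.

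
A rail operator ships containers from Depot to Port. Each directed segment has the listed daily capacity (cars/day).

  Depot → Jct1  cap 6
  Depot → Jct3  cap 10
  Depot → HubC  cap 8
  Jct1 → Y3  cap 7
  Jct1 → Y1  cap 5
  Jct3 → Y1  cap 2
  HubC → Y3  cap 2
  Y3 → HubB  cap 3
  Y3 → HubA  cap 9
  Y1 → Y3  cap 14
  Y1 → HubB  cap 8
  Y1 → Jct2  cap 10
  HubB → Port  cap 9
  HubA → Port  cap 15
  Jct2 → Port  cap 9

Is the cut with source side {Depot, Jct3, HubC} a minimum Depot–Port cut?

Yes — it is a minimum cut (capacity 10).

Given cut capacity: 6 + 2 + 2 = 10.
Augment Depot→Jct1→Y3→HubB→Port: bottleneck 3, flow now 3.
Augment Depot→Jct1→Y3→HubA→Port: bottleneck 3, flow now 6.
Augment Depot→Jct3→Y1→HubB→Port: bottleneck 2, flow now 8.
Augment Depot→HubC→Y3→HubA→Port: bottleneck 2, flow now 10.
No augmenting path remains; maximum flow = 10.
Cut capacity 10 equals the max flow, so it is a minimum cut.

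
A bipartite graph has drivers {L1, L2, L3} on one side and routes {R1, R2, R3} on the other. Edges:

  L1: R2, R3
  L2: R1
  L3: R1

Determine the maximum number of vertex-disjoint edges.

Unit-capacity flow: source→left, listed edges, right→sink; max matching = max flow.
Augmenting path L1→R2 (+1); matched 1.
Augmenting path L2→R1 (+1); matched 2.
No augmenting path remains; maximum matching = 2.
König certificate: {L1, R1} is a vertex cover of size 2 (every listed pair touches it), so no matching can be larger.

2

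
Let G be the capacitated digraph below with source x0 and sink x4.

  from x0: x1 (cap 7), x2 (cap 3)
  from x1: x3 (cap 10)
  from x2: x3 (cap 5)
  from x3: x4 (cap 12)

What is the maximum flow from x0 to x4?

Augment x0→x1→x3→x4: bottleneck 7, flow now 7.
Augment x0→x2→x3→x4: bottleneck 3, flow now 10.
No augmenting path remains; maximum flow = 10.
In the residual graph, reachable from x0: {x0}.
Min-cut edges: x0→x1 (7), x0→x2 (3); capacity 7 + 3 = 10.
This cut is saturated, so no flow can exceed 10.

10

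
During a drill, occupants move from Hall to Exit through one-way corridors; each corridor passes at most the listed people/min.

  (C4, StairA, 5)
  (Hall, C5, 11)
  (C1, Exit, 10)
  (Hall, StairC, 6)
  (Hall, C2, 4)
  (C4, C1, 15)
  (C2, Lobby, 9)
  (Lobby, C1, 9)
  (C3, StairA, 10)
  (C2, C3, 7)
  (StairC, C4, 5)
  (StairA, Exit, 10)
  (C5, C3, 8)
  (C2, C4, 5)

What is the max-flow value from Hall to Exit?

17

Augment Hall→C5→C3→StairA→Exit: bottleneck 8, flow now 8.
Augment Hall→StairC→C4→StairA→Exit: bottleneck 2, flow now 10.
Augment Hall→StairC→C4→C1→Exit: bottleneck 3, flow now 13.
Augment Hall→C2→Lobby→C1→Exit: bottleneck 4, flow now 17.
No augmenting path remains; maximum flow = 17.
In the residual graph, reachable from Hall: {Hall, C5, StairC}.
Min-cut edges: Hall→C2 (4), C5→C3 (8), StairC→C4 (5); capacity 4 + 8 + 5 = 17.
This cut is saturated, so no flow can exceed 17.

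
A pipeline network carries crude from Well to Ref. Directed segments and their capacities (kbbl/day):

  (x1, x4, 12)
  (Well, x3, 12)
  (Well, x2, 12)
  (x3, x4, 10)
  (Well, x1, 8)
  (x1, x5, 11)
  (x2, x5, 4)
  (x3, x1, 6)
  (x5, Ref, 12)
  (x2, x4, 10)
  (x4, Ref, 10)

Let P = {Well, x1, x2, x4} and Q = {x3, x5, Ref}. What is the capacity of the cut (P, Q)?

37

Edges leaving {Well, x1, x2, x4}: Well→x3 (12), x1→x5 (11), x2→x5 (4), x4→Ref (10).
Cut capacity = 12 + 11 + 4 + 10 = 37.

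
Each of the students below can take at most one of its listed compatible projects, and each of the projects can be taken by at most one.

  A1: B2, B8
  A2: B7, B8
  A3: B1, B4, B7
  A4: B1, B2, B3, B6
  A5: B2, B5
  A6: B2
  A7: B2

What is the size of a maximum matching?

Unit-capacity flow: source→left, listed edges, right→sink; max matching = max flow.
Augmenting path A1→B2 (+1); matched 1.
Augmenting path A2→B7 (+1); matched 2.
Augmenting path A3→B1 (+1); matched 3.
Augmenting path A4→B3 (+1); matched 4.
Augmenting path A5→B5 (+1); matched 5.
Augmenting path A6→B2→A1→B8 (+1); matched 6.
No augmenting path remains; maximum matching = 6.
König certificate: {A1, A2, A3, A4, A5, B2} is a vertex cover of size 6 (every listed pair touches it), so no matching can be larger.

6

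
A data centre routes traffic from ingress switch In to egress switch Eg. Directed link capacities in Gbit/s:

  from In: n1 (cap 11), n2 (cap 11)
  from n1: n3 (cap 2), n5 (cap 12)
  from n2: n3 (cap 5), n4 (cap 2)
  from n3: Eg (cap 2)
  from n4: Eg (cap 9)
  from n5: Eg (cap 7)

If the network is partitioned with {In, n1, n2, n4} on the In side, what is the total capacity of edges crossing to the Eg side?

Edges leaving {In, n1, n2, n4}: n1→n3 (2), n1→n5 (12), n2→n3 (5), n4→Eg (9).
Cut capacity = 2 + 12 + 5 + 9 = 28.

28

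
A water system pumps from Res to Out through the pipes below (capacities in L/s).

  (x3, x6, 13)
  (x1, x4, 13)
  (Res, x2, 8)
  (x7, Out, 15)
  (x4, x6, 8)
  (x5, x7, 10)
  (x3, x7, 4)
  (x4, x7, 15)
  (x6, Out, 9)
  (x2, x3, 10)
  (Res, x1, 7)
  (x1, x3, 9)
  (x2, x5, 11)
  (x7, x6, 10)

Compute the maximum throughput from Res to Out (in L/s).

15

Augment Res→x1→x3→x6→Out: bottleneck 7, flow now 7.
Augment Res→x2→x3→x6→Out: bottleneck 2, flow now 9.
Augment Res→x2→x3→x7→Out: bottleneck 4, flow now 13.
Augment Res→x2→x5→x7→Out: bottleneck 2, flow now 15.
No augmenting path remains; maximum flow = 15.
In the residual graph, reachable from Res: {Res}.
Min-cut edges: Res→x1 (7), Res→x2 (8); capacity 7 + 8 = 15.
This cut is saturated, so no flow can exceed 15.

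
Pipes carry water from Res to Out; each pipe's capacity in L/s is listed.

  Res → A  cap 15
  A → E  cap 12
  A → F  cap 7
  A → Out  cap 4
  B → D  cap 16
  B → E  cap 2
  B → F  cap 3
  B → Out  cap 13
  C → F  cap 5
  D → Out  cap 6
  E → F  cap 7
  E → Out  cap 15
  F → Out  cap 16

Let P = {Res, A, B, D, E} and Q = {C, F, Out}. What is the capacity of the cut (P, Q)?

55

Edges leaving {Res, A, B, D, E}: A→F (7), A→Out (4), B→F (3), B→Out (13), D→Out (6), E→F (7), E→Out (15).
Cut capacity = 7 + 4 + 3 + 13 + 6 + 7 + 15 = 55.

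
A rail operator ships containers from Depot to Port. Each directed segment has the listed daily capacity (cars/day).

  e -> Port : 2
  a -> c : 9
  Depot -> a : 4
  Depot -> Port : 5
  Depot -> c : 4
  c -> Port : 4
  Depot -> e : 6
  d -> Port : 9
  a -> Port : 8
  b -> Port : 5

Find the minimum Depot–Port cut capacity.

15

Augment Depot→Port: bottleneck 5, flow now 5.
Augment Depot→a→Port: bottleneck 4, flow now 9.
Augment Depot→c→Port: bottleneck 4, flow now 13.
Augment Depot→e→Port: bottleneck 2, flow now 15.
No augmenting path remains; maximum flow = 15.
By max-flow min-cut, the minimum cut capacity equals the max flow.
In the residual graph, reachable from Depot: {Depot, e}.
Min-cut edges: Depot→a (4), Depot→c (4), Depot→Port (5), e→Port (2); capacity 4 + 4 + 5 + 2 = 15.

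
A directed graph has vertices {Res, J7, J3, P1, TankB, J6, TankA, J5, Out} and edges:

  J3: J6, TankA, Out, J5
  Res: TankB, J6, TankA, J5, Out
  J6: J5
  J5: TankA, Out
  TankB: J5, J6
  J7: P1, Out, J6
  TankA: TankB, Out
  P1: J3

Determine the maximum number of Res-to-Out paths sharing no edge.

3

Assign every edge capacity 1; by Menger, the answer equals the max flow.
Path Res→Out (+1); total 1.
Path Res→TankA→Out (+1); total 2.
Path Res→J5→Out (+1); total 3.
No residual Res→Out path; max flow = 3.
Certifying cut of size 3: {J5→Out, Res→Out, TankA→Out}.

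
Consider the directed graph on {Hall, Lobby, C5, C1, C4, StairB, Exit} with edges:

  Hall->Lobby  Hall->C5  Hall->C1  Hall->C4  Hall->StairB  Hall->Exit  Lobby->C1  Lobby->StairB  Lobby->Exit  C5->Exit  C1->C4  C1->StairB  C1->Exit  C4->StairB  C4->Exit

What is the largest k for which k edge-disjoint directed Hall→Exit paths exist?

5

Assign every edge capacity 1; by Menger, the answer equals the max flow.
Path Hall→Exit (+1); total 1.
Path Hall→Lobby→Exit (+1); total 2.
Path Hall→C5→Exit (+1); total 3.
Path Hall→C1→Exit (+1); total 4.
Path Hall→C4→Exit (+1); total 5.
No residual Hall→Exit path; max flow = 5.
Certifying cut of size 5: {Hall→C1, Hall→C4, Hall→C5, Hall→Exit, Hall→Lobby}.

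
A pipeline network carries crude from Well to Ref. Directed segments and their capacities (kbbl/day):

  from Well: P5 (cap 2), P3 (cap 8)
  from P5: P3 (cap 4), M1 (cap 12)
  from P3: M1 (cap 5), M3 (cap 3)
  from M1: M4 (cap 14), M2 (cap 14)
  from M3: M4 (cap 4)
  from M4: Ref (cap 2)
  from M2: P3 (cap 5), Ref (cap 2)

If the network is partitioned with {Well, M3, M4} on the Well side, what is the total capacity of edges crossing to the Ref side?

12

Edges leaving {Well, M3, M4}: Well→P5 (2), Well→P3 (8), M4→Ref (2).
Cut capacity = 2 + 8 + 2 = 12.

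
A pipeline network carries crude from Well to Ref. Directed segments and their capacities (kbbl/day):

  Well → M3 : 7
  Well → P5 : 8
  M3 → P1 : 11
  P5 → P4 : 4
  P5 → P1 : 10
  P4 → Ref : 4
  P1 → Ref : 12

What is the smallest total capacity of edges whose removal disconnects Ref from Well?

Augment Well→M3→P1→Ref: bottleneck 7, flow now 7.
Augment Well→P5→P4→Ref: bottleneck 4, flow now 11.
Augment Well→P5→P1→Ref: bottleneck 4, flow now 15.
No augmenting path remains; maximum flow = 15.
By max-flow min-cut, the minimum cut capacity equals the max flow.
In the residual graph, reachable from Well: {Well}.
Min-cut edges: Well→M3 (7), Well→P5 (8); capacity 7 + 8 = 15.

15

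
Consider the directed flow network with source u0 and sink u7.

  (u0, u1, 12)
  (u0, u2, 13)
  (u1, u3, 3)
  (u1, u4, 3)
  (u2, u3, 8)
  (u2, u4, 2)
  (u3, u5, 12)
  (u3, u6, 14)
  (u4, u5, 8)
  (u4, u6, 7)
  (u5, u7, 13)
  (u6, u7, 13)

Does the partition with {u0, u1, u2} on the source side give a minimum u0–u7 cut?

Given cut capacity: 3 + 3 + 8 + 2 = 16.
Augment u0→u1→u3→u5→u7: bottleneck 3, flow now 3.
Augment u0→u1→u4→u5→u7: bottleneck 3, flow now 6.
Augment u0→u2→u3→u5→u7: bottleneck 7, flow now 13.
Augment u0→u2→u3→u6→u7: bottleneck 1, flow now 14.
Augment u0→u2→u4→u6→u7: bottleneck 2, flow now 16.
No augmenting path remains; maximum flow = 16.
Cut capacity 16 equals the max flow, so it is a minimum cut.

Yes — it is a minimum cut (capacity 16).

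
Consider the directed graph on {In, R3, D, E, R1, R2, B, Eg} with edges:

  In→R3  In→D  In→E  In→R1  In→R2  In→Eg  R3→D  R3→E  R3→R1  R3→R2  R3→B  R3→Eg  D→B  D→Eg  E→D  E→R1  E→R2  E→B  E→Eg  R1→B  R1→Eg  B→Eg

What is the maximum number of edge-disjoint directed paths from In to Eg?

5

Assign every edge capacity 1; by Menger, the answer equals the max flow.
Path In→Eg (+1); total 1.
Path In→R3→Eg (+1); total 2.
Path In→D→Eg (+1); total 3.
Path In→E→Eg (+1); total 4.
Path In→R1→Eg (+1); total 5.
No residual In→Eg path; max flow = 5.
Certifying cut of size 5: {In→D, In→E, In→Eg, In→R1, In→R3}.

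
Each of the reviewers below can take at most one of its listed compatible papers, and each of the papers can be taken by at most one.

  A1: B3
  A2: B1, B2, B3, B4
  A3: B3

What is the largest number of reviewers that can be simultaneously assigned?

2

Unit-capacity flow: source→left, listed edges, right→sink; max matching = max flow.
Augmenting path A1→B3 (+1); matched 1.
Augmenting path A2→B1 (+1); matched 2.
No augmenting path remains; maximum matching = 2.
König certificate: {A2, B3} is a vertex cover of size 2 (every listed pair touches it), so no matching can be larger.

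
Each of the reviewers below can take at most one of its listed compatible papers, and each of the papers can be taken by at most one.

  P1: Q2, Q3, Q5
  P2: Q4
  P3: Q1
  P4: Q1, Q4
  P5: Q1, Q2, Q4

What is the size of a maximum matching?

4

Unit-capacity flow: source→left, listed edges, right→sink; max matching = max flow.
Augmenting path P1→Q2 (+1); matched 1.
Augmenting path P2→Q4 (+1); matched 2.
Augmenting path P3→Q1 (+1); matched 3.
Augmenting path P5→Q2→P1→Q3 (+1); matched 4.
No augmenting path remains; maximum matching = 4.
König certificate: {P1, P5, Q1, Q4} is a vertex cover of size 4 (every listed pair touches it), so no matching can be larger.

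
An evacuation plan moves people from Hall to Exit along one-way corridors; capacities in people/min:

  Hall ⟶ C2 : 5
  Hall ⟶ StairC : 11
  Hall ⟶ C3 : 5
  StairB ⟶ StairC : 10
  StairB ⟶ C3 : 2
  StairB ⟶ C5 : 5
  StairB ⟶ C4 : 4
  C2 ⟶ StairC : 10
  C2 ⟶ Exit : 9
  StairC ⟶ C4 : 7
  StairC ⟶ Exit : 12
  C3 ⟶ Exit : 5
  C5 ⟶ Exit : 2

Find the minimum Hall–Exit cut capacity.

21

Augment Hall→C2→Exit: bottleneck 5, flow now 5.
Augment Hall→StairC→Exit: bottleneck 11, flow now 16.
Augment Hall→C3→Exit: bottleneck 5, flow now 21.
No augmenting path remains; maximum flow = 21.
By max-flow min-cut, the minimum cut capacity equals the max flow.
In the residual graph, reachable from Hall: {Hall}.
Min-cut edges: Hall→C2 (5), Hall→StairC (11), Hall→C3 (5); capacity 5 + 11 + 5 = 21.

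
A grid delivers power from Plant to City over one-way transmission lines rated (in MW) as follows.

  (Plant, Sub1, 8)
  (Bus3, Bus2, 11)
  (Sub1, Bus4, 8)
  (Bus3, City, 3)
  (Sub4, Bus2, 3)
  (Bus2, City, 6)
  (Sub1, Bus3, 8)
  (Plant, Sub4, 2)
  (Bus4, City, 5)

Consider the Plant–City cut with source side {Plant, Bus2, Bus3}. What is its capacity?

19

Edges leaving {Plant, Bus2, Bus3}: Plant→Sub4 (2), Plant→Sub1 (8), Bus2→City (6), Bus3→City (3).
Cut capacity = 2 + 8 + 6 + 3 = 19.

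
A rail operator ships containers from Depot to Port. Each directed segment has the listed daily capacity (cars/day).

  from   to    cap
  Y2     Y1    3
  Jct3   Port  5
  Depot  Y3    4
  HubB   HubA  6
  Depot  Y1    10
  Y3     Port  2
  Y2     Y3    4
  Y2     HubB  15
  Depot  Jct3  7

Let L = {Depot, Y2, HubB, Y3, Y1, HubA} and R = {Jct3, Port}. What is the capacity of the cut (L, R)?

9

Edges leaving {Depot, Y2, HubB, Y3, Y1, HubA}: Depot→Jct3 (7), Y3→Port (2).
Cut capacity = 7 + 2 = 9.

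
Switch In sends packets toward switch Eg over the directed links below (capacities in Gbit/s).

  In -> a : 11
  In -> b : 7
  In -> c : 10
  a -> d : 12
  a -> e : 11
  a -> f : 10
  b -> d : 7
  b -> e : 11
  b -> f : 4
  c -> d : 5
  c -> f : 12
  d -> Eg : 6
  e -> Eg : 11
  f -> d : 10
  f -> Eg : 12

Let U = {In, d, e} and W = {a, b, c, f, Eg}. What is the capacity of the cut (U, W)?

Edges leaving {In, d, e}: In→a (11), In→b (7), In→c (10), d→Eg (6), e→Eg (11).
Cut capacity = 11 + 7 + 10 + 6 + 11 = 45.

45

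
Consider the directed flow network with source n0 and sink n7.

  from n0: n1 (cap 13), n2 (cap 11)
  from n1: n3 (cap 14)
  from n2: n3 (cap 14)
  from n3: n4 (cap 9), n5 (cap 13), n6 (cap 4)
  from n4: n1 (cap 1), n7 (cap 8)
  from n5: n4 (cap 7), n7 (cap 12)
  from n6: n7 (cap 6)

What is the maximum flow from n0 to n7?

24

Augment n0→n1→n3→n4→n7: bottleneck 8, flow now 8.
Augment n0→n1→n3→n5→n7: bottleneck 5, flow now 13.
Augment n0→n2→n3→n5→n7: bottleneck 7, flow now 20.
Augment n0→n2→n3→n6→n7: bottleneck 4, flow now 24.
No augmenting path remains; maximum flow = 24.
In the residual graph, reachable from n0: {n0}.
Min-cut edges: n0→n1 (13), n0→n2 (11); capacity 13 + 11 = 24.
This cut is saturated, so no flow can exceed 24.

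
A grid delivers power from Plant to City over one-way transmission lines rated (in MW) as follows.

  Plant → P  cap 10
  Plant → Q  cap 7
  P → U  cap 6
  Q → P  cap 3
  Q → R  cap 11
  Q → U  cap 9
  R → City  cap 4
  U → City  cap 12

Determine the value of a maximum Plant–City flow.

Augment Plant→P→U→City: bottleneck 6, flow now 6.
Augment Plant→Q→R→City: bottleneck 4, flow now 10.
Augment Plant→Q→U→City: bottleneck 3, flow now 13.
No augmenting path remains; maximum flow = 13.
In the residual graph, reachable from Plant: {Plant, P}.
Min-cut edges: Plant→Q (7), P→U (6); capacity 7 + 6 = 13.
This cut is saturated, so no flow can exceed 13.

13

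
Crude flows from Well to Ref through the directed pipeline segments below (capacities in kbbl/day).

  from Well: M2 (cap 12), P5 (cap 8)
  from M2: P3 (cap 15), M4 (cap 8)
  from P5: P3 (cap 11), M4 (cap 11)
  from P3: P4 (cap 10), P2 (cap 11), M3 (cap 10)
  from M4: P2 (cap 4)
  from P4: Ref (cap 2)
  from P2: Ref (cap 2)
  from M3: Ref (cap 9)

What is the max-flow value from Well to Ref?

13

Augment Well→M2→P3→P4→Ref: bottleneck 2, flow now 2.
Augment Well→M2→P3→P2→Ref: bottleneck 2, flow now 4.
Augment Well→M2→P3→M3→Ref: bottleneck 8, flow now 12.
Augment Well→P5→P3→M3→Ref: bottleneck 1, flow now 13.
No augmenting path remains; maximum flow = 13.
In the residual graph, reachable from Well: {Well, M2, P5, P3, M4, P4, P2, M3}.
Min-cut edges: P4→Ref (2), P2→Ref (2), M3→Ref (9); capacity 2 + 2 + 9 = 13.
This cut is saturated, so no flow can exceed 13.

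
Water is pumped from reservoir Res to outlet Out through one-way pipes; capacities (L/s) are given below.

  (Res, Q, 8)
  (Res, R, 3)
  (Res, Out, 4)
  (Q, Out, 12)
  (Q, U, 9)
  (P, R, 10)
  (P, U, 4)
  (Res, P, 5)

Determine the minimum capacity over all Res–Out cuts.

12

Augment Res→Out: bottleneck 4, flow now 4.
Augment Res→Q→Out: bottleneck 8, flow now 12.
No augmenting path remains; maximum flow = 12.
By max-flow min-cut, the minimum cut capacity equals the max flow.
In the residual graph, reachable from Res: {Res, P, R, U}.
Min-cut edges: Res→Q (8), Res→Out (4); capacity 8 + 4 = 12.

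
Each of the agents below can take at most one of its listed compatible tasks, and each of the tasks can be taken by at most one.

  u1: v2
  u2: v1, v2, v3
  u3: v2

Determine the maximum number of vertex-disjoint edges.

Unit-capacity flow: source→left, listed edges, right→sink; max matching = max flow.
Augmenting path u1→v2 (+1); matched 1.
Augmenting path u2→v1 (+1); matched 2.
No augmenting path remains; maximum matching = 2.
König certificate: {u2, v2} is a vertex cover of size 2 (every listed pair touches it), so no matching can be larger.

2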